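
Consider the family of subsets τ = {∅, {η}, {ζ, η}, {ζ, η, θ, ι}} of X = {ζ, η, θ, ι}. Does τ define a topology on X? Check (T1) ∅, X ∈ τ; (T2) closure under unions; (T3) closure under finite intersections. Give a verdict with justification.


τ IS a topology on X.

Axiom (T1): ∅ ∈ τ? Yes; X ∈ τ? Yes.
Axiom (T2/T3): check pairwise unions and intersections of members of τ.
All pairwise intersections and unions checked — each lies in τ. Therefore τ satisfies (T1), (T2), (T3): it IS a topology on X.


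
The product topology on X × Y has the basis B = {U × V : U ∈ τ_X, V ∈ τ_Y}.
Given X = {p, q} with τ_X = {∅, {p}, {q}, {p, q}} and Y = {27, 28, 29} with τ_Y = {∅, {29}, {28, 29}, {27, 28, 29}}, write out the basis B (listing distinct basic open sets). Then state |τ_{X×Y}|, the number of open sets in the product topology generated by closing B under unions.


Basis B = {∅ × ∅, {p} × {29}, {q} × {29}, {p} × {28, 29}, {p, q} × {29}, {q} × {28, 29}, {p} × {27, 28, 29}, {q} × {27, 28, 29}, {p, q} × {28, 29}, {p, q} × {27, 28, 29}}; |τ_{X×Y}| = 16.

Enumerate products U × V with U ∈ τ_X, V ∈ τ_Y (deduplicated):
  ∅ × ∅ = {} (∅)
  {p} × {29} = {(p,29)}
  {q} × {29} = {(q,29)}
  {p} × {28, 29} = {(p,28), (p,29)}
  {p, q} × {29} = {(p,29), (q,29)}
  {q} × {28, 29} = {(q,28), (q,29)}
  {p} × {27, 28, 29} = {(p,27), (p,28), (p,29)}
  {q} × {27, 28, 29} = {(q,27), (q,28), (q,29)}
  {p, q} × {28, 29} = {(p,28), (p,29), (q,28), (q,29)}
  {p, q} × {27, 28, 29} = {(p,27), (p,28), (p,29), (q,27), (q,28), (q,29)}
These 10 distinct sets form the basis B.
Close under arbitrary unions to get τ_{X×Y}; counting gives |τ_{X×Y}| = 16.


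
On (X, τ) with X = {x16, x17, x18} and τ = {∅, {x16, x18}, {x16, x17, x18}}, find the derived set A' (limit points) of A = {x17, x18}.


A' = {x16, x17}

For each x ∈ X, list the open sets U ∈ τ with x ∈ U, then check whether U ∩ (A ∖ {x}) ≠ ∅ for every such U.
  x = x16: opens ∋ x are {x16, x18}, {x16, x17, x18}; each meets A ∖ {x16}, so x IS a limit point.
  x = x17: opens ∋ x are {x16, x17, x18}; each meets A ∖ {x17}, so x IS a limit point.
  x = x18: open {x16, x18} ∋ x has {x16, x18} ∩ (A ∖ {x18}) = ∅, so x is NOT a limit point.
Collecting: A' = {x16, x17}.


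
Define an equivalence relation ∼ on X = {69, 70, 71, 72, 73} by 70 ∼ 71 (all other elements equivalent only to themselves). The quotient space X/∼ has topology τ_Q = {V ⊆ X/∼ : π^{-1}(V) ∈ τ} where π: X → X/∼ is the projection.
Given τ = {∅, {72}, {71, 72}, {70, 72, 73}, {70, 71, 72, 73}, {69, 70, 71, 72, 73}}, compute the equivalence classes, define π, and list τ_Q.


X/∼ = {[69], [70=71], [72], [73]}; |τ_Q| = 4.

Equivalence classes: [69], [70=71], [72], [73].
Quotient map π: X → X/∼ sends 69 ↦ [69], 70 ↦ [70=71], 71 ↦ [70=71], 72 ↦ [72], 73 ↦ [73].
For each subset V ⊆ X/∼, compute π^{-1}(V) ⊆ X and check whether π^{-1}(V) ∈ τ. V is open in τ_Q iff π^{-1}(V) ∈ τ.
  V = {}: π^{-1}(V) = ∅ ∈ τ ✓.
  V = {[69]}: π^{-1}(V) = {69} ∉ τ ✗.
  V = {[70=71]}: π^{-1}(V) = {70, 71} ∉ τ ✗.
  V = {[69], [70=71]}: π^{-1}(V) = {69, 70, 71} ∉ τ ✗.
  V = {[72]}: π^{-1}(V) = {72} ∈ τ ✓.
  V = {[69], [72]}: π^{-1}(V) = {69, 72} ∉ τ ✗.
  V = {[70=71], [72]}: π^{-1}(V) = {70, 71, 72} ∉ τ ✗.
  V = {[69], [70=71], [72]}: π^{-1}(V) = {69, 70, 71, 72} ∉ τ ✗.
  V = {[73]}: π^{-1}(V) = {73} ∉ τ ✗.
  V = {[69], [73]}: π^{-1}(V) = {69, 73} ∉ τ ✗.
  V = {[70=71], [73]}: π^{-1}(V) = {70, 71, 73} ∉ τ ✗.
  V = {[69], [70=71], [73]}: π^{-1}(V) = {69, 70, 71, 73} ∉ τ ✗.
  V = {[72], [73]}: π^{-1}(V) = {72, 73} ∉ τ ✗.
  V = {[69], [72], [73]}: π^{-1}(V) = {69, 72, 73} ∉ τ ✗.
  V = {[70=71], [72], [73]}: π^{-1}(V) = {70, 71, 72, 73} ∈ τ ✓.
  V = {[69], [70=71], [72], [73]}: π^{-1}(V) = {69, 70, 71, 72, 73} ∈ τ ✓.
Open sets in the quotient: τ_Q = {{}, {[72]}, {[70=71], [72], [73]}, {[69], [70=71], [72], [73]}} (4 elements).


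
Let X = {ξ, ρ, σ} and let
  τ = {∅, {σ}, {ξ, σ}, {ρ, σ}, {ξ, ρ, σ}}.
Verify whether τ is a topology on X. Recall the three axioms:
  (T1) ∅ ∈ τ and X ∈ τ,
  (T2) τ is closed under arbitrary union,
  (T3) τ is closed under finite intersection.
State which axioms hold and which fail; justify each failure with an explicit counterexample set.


τ IS a topology on X.

Axiom (T1): ∅ ∈ τ? Yes; X ∈ τ? Yes.
Axiom (T2/T3): check pairwise unions and intersections of members of τ.
All pairwise intersections and unions checked — each lies in τ. Therefore τ satisfies (T1), (T2), (T3): it IS a topology on X.


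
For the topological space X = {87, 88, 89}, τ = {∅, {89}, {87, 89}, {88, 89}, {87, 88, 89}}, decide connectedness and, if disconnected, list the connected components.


(X, τ) is connected.

Find clopen sets (U ∈ τ with X ∖ U ∈ τ):
  U = ∅, X ∖ U = {87, 88, 89} — both open, so U is clopen.
  U = {87, 88, 89}, X ∖ U = ∅ — both open, so U is clopen.
Only trivial clopens (∅ and X) exist, so (X, τ) is connected.
Compute connected components by grouping points that agree on all clopens:
  component: {87, 88, 89}


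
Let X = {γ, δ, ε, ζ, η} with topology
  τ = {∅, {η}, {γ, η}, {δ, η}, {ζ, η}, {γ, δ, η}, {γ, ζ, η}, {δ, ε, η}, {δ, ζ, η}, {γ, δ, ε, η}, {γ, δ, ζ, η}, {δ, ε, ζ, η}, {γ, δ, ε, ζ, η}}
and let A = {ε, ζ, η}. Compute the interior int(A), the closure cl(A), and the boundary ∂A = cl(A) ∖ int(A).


int(A) = {ζ, η}, cl(A) = {γ, δ, ε, ζ, η}, ∂A = {γ, δ, ε}.

Closed sets in (X, τ) are complements of opens:
  closed(X, τ) = {∅, {γ}, {ε}, {ζ}, {γ, ε}, {γ, ζ}, {δ, ε}, {ε, ζ}, {γ, δ, ε}, {γ, ε, ζ}, {δ, ε, ζ}, {γ, δ, ε, ζ}, {γ, δ, ε, ζ, η}}.
int(A) = ⋃ {U ∈ τ : U ⊆ A}. Opens contained in A: ∅, {η}, {ζ, η}.
Taking the union of these: int(A) = {ζ, η}.
cl(A) = ⋂ {C closed : A ⊆ C}. Closed sets containing A: {γ, δ, ε, ζ, η}.
Intersecting these: cl(A) = {γ, δ, ε, ζ, η}.
∂A = cl(A) ∖ int(A) = {γ, δ, ε, ζ, η} ∖ {ζ, η} = {γ, δ, ε}.


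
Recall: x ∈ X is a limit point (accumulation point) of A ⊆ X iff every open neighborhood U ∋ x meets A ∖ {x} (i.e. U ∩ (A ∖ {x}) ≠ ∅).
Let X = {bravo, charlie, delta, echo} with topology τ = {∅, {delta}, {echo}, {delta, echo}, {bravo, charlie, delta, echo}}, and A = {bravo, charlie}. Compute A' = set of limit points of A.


A' = {bravo, charlie}

For each x ∈ X, list the open sets U ∈ τ with x ∈ U, then check whether U ∩ (A ∖ {x}) ≠ ∅ for every such U.
  x = bravo: opens ∋ x are {bravo, charlie, delta, echo}; each meets A ∖ {bravo}, so x IS a limit point.
  x = charlie: opens ∋ x are {bravo, charlie, delta, echo}; each meets A ∖ {charlie}, so x IS a limit point.
  x = delta: open {delta} ∋ x has {delta} ∩ (A ∖ {delta}) = ∅, so x is NOT a limit point.
  x = echo: open {echo} ∋ x has {echo} ∩ (A ∖ {echo}) = ∅, so x is NOT a limit point.
Collecting: A' = {bravo, charlie}.


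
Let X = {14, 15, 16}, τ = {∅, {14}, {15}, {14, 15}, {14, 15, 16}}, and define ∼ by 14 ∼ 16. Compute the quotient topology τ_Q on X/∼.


X/∼ = {[14=16], [15]}; |τ_Q| = 3.

Equivalence classes: [14=16], [15].
Quotient map π: X → X/∼ sends 14 ↦ [14=16], 15 ↦ [15], 16 ↦ [14=16].
For each subset V ⊆ X/∼, compute π^{-1}(V) ⊆ X and check whether π^{-1}(V) ∈ τ. V is open in τ_Q iff π^{-1}(V) ∈ τ.
  V = {}: π^{-1}(V) = ∅ ∈ τ ✓.
  V = {[14=16]}: π^{-1}(V) = {14, 16} ∉ τ ✗.
  V = {[15]}: π^{-1}(V) = {15} ∈ τ ✓.
  V = {[14=16], [15]}: π^{-1}(V) = {14, 15, 16} ∈ τ ✓.
Open sets in the quotient: τ_Q = {{}, {[15]}, {[14=16], [15]}} (3 elements).


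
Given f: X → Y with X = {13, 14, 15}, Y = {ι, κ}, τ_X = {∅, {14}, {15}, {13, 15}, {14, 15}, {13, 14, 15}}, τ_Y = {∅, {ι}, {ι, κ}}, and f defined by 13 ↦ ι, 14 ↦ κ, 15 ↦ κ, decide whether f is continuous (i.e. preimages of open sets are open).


f is NOT continuous.

Compute f^{-1}(U) for each U ∈ τ_Y:
  U = ∅: f^{-1}(U) = ∅ ∈ τ_X ✓.
  U = {ι}: f^{-1}(U) = {13} ∉ τ_X ✗.
  U = {ι, κ}: f^{-1}(U) = {13, 14, 15} ∈ τ_X ✓.
Found U = {ι} with f^{-1}(U) = {13} not in τ_X. Therefore f is NOT continuous.


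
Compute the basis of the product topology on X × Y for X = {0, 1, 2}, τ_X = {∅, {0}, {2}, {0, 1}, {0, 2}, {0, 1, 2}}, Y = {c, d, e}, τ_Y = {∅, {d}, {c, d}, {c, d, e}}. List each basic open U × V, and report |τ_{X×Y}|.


Basis B = {∅ × ∅, {0} × {d}, {2} × {d}, {0} × {c, d}, {0, 1} × {d}, {0, 2} × {d}, {2} × {c, d}, {0} × {c, d, e}, {0, 1, 2} × {d}, {2} × {c, d, e}, {0, 1} × {c, d}, {0, 2} × {c, d}, {0, 1} × {c, d, e}, {0, 2} × {c, d, e}, {0, 1, 2} × {c, d}, {0, 1, 2} × {c, d, e}}; |τ_{X×Y}| = 40.

Enumerate products U × V with U ∈ τ_X, V ∈ τ_Y (deduplicated):
  ∅ × ∅ = {} (∅)
  {0} × {d} = {(0,d)}
  {2} × {d} = {(2,d)}
  {0} × {c, d} = {(0,c), (0,d)}
  {0, 1} × {d} = {(0,d), (1,d)}
  {0, 2} × {d} = {(0,d), (2,d)}
  {2} × {c, d} = {(2,c), (2,d)}
  {0} × {c, d, e} = {(0,c), (0,d), (0,e)}
  {0, 1, 2} × {d} = {(0,d), (1,d), (2,d)}
  {2} × {c, d, e} = {(2,c), (2,d), (2,e)}
  {0, 1} × {c, d} = {(0,c), (0,d), (1,c), (1,d)}
  {0, 2} × {c, d} = {(0,c), (0,d), (2,c), (2,d)}
  {0, 1} × {c, d, e} = {(0,c), (0,d), (0,e), (1,c), (1,d), (1,e)}
  {0, 2} × {c, d, e} = {(0,c), (0,d), (0,e), (2,c), (2,d), (2,e)}
  {0, 1, 2} × {c, d} = {(0,c), (0,d), (1,c), (1,d), (2,c), (2,d)}
  {0, 1, 2} × {c, d, e} = {(0,c), (0,d), (0,e), (1,c), (1,d), (1,e), (2,c), (2,d), (2,e)}
These 16 distinct sets form the basis B.
Close under arbitrary unions to get τ_{X×Y}; counting gives |τ_{X×Y}| = 40.


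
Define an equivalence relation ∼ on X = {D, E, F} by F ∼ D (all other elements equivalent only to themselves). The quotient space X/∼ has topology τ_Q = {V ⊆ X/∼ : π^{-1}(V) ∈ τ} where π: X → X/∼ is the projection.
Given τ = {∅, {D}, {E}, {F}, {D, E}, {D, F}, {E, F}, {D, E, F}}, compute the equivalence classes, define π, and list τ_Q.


X/∼ = {[D=F], [E]}; |τ_Q| = 4.

Equivalence classes: [D=F], [E].
Quotient map π: X → X/∼ sends D ↦ [D=F], E ↦ [E], F ↦ [D=F].
For each subset V ⊆ X/∼, compute π^{-1}(V) ⊆ X and check whether π^{-1}(V) ∈ τ. V is open in τ_Q iff π^{-1}(V) ∈ τ.
  V = {}: π^{-1}(V) = ∅ ∈ τ ✓.
  V = {[D=F]}: π^{-1}(V) = {D, F} ∈ τ ✓.
  V = {[E]}: π^{-1}(V) = {E} ∈ τ ✓.
  V = {[D=F], [E]}: π^{-1}(V) = {D, E, F} ∈ τ ✓.
Open sets in the quotient: τ_Q = {{}, {[D=F]}, {[E]}, {[D=F], [E]}} (4 elements).


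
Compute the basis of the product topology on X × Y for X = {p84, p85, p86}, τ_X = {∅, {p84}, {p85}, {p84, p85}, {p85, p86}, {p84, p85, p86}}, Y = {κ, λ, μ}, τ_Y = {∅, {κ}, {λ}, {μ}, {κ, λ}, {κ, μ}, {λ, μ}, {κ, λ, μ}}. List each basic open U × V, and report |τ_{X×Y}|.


Basis B = {∅ × ∅, {p84} × {κ}, {p84} × {λ}, {p84} × {μ}, {p85} × {κ}, {p85} × {λ}, {p85} × {μ}, {p84} × {κ, λ}, {p84} × {κ, μ}, {p84, p85} × {κ}, {p84} × {λ, μ}, {p84, p85} × {λ}, {p84, p85} × {μ}, {p85} × {κ, λ}, {p85} × {κ, μ}, {p85, p86} × {κ}, {p85} × {λ, μ}, {p85, p86} × {λ}, {p85, p86} × {μ}, {p84} × {κ, λ, μ}, {p84, p85, p86} × {κ}, {p84, p85, p86} × {λ}, {p84, p85, p86} × {μ}, {p85} × {κ, λ, μ}, {p84, p85} × {κ, λ}, {p84, p85} × {κ, μ}, {p84, p85} × {λ, μ}, {p85, p86} × {κ, λ}, {p85, p86} × {κ, μ}, {p85, p86} × {λ, μ}, {p84, p85} × {κ, λ, μ}, {p84, p85, p86} × {κ, λ}, {p84, p85, p86} × {κ, μ}, {p84, p85, p86} × {λ, μ}, {p85, p86} × {κ, λ, μ}, {p84, p85, p86} × {κ, λ, μ}}; |τ_{X×Y}| = 216.

Enumerate products U × V with U ∈ τ_X, V ∈ τ_Y (deduplicated):
  ∅ × ∅ = {} (∅)
  {p84} × {κ} = {(p84,κ)}
  {p84} × {λ} = {(p84,λ)}
  {p84} × {μ} = {(p84,μ)}
  {p85} × {κ} = {(p85,κ)}
  {p85} × {λ} = {(p85,λ)}
  {p85} × {μ} = {(p85,μ)}
  {p84} × {κ, λ} = {(p84,κ), (p84,λ)}
  {p84} × {κ, μ} = {(p84,κ), (p84,μ)}
  {p84, p85} × {κ} = {(p84,κ), (p85,κ)}
  {p84} × {λ, μ} = {(p84,λ), (p84,μ)}
  {p84, p85} × {λ} = {(p84,λ), (p85,λ)}
  {p84, p85} × {μ} = {(p84,μ), (p85,μ)}
  {p85} × {κ, λ} = {(p85,κ), (p85,λ)}
  {p85} × {κ, μ} = {(p85,κ), (p85,μ)}
  {p85, p86} × {κ} = {(p85,κ), (p86,κ)}
  {p85} × {λ, μ} = {(p85,λ), (p85,μ)}
  {p85, p86} × {λ} = {(p85,λ), (p86,λ)}
  {p85, p86} × {μ} = {(p85,μ), (p86,μ)}
  {p84} × {κ, λ, μ} = {(p84,κ), (p84,λ), (p84,μ)}
  {p84, p85, p86} × {κ} = {(p84,κ), (p85,κ), (p86,κ)}
  {p84, p85, p86} × {λ} = {(p84,λ), (p85,λ), (p86,λ)}
  {p84, p85, p86} × {μ} = {(p84,μ), (p85,μ), (p86,μ)}
  {p85} × {κ, λ, μ} = {(p85,κ), (p85,λ), (p85,μ)}
  {p84, p85} × {κ, λ} = {(p84,κ), (p84,λ), (p85,κ), (p85,λ)}
  {p84, p85} × {κ, μ} = {(p84,κ), (p84,μ), (p85,κ), (p85,μ)}
  {p84, p85} × {λ, μ} = {(p84,λ), (p84,μ), (p85,λ), (p85,μ)}
  {p85, p86} × {κ, λ} = {(p85,κ), (p85,λ), (p86,κ), (p86,λ)}
  {p85, p86} × {κ, μ} = {(p85,κ), (p85,μ), (p86,κ), (p86,μ)}
  {p85, p86} × {λ, μ} = {(p85,λ), (p85,μ), (p86,λ), (p86,μ)}
  {p84, p85} × {κ, λ, μ} = {(p84,κ), (p84,λ), (p84,μ), (p85,κ), (p85,λ), (p85,μ)}
  {p84, p85, p86} × {κ, λ} = {(p84,κ), (p84,λ), (p85,κ), (p85,λ), (p86,κ), (p86,λ)}
  {p84, p85, p86} × {κ, μ} = {(p84,κ), (p84,μ), (p85,κ), (p85,μ), (p86,κ), (p86,μ)}
  {p84, p85, p86} × {λ, μ} = {(p84,λ), (p84,μ), (p85,λ), (p85,μ), (p86,λ), (p86,μ)}
  {p85, p86} × {κ, λ, μ} = {(p85,κ), (p85,λ), (p85,μ), (p86,κ), (p86,λ), (p86,μ)}
  {p84, p85, p86} × {κ, λ, μ} = {(p84,κ), (p84,λ), (p84,μ), (p85,κ), (p85,λ), (p85,μ), (p86,κ), (p86,λ), (p86,μ)}
These 36 distinct sets form the basis B.
Close under arbitrary unions to get τ_{X×Y}; counting gives |τ_{X×Y}| = 216.


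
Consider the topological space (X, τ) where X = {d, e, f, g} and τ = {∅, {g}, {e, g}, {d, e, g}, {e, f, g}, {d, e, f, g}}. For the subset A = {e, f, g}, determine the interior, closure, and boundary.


int(A) = {e, f, g}, cl(A) = {d, e, f, g}, ∂A = {d}.

Closed sets in (X, τ) are complements of opens:
  closed(X, τ) = {∅, {d}, {f}, {d, f}, {d, e, f}, {d, e, f, g}}.
int(A) = ⋃ {U ∈ τ : U ⊆ A}. Opens contained in A: ∅, {g}, {e, g}, {e, f, g}.
Taking the union of these: int(A) = {e, f, g}.
cl(A) = ⋂ {C closed : A ⊆ C}. Closed sets containing A: {d, e, f, g}.
Intersecting these: cl(A) = {d, e, f, g}.
∂A = cl(A) ∖ int(A) = {d, e, f, g} ∖ {e, f, g} = {d}.


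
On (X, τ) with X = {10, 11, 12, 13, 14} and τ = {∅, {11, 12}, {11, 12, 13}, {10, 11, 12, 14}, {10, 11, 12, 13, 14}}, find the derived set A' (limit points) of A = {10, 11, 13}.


A' = {10, 12, 13, 14}

For each x ∈ X, list the open sets U ∈ τ with x ∈ U, then check whether U ∩ (A ∖ {x}) ≠ ∅ for every such U.
  x = 10: opens ∋ x are {10, 11, 12, 14}, {10, 11, 12, 13, 14}; each meets A ∖ {10}, so x IS a limit point.
  x = 11: open {11, 12} ∋ x has {11, 12} ∩ (A ∖ {11}) = ∅, so x is NOT a limit point.
  x = 12: opens ∋ x are {11, 12}, {11, 12, 13}, {10, 11, 12, 14}, {10, 11, 12, 13, 14}; each meets A ∖ {12}, so x IS a limit point.
  x = 13: opens ∋ x are {11, 12, 13}, {10, 11, 12, 13, 14}; each meets A ∖ {13}, so x IS a limit point.
  x = 14: opens ∋ x are {10, 11, 12, 14}, {10, 11, 12, 13, 14}; each meets A ∖ {14}, so x IS a limit point.
Collecting: A' = {10, 12, 13, 14}.


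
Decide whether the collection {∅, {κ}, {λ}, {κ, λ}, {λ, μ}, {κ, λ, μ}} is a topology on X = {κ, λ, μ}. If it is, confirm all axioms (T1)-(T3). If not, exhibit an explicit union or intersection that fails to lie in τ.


τ IS a topology on X.

Axiom (T1): ∅ ∈ τ? Yes; X ∈ τ? Yes.
Axiom (T2/T3): check pairwise unions and intersections of members of τ.
All pairwise intersections and unions checked — each lies in τ. Therefore τ satisfies (T1), (T2), (T3): it IS a topology on X.


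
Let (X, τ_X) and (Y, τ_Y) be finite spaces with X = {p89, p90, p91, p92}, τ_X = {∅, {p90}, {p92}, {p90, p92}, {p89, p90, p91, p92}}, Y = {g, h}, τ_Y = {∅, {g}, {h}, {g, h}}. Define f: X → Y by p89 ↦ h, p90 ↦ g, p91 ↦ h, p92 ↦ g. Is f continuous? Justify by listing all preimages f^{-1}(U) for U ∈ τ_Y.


f is NOT continuous.

Compute f^{-1}(U) for each U ∈ τ_Y:
  U = ∅: f^{-1}(U) = ∅ ∈ τ_X ✓.
  U = {g}: f^{-1}(U) = {p90, p92} ∈ τ_X ✓.
  U = {h}: f^{-1}(U) = {p89, p91} ∉ τ_X ✗.
  U = {g, h}: f^{-1}(U) = {p89, p90, p91, p92} ∈ τ_X ✓.
Found U = {h} with f^{-1}(U) = {p89, p91} not in τ_X. Therefore f is NOT continuous.


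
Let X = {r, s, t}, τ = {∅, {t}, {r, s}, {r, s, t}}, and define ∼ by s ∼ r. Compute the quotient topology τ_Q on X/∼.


X/∼ = {[r=s], [t]}; |τ_Q| = 4.

Equivalence classes: [r=s], [t].
Quotient map π: X → X/∼ sends r ↦ [r=s], s ↦ [r=s], t ↦ [t].
For each subset V ⊆ X/∼, compute π^{-1}(V) ⊆ X and check whether π^{-1}(V) ∈ τ. V is open in τ_Q iff π^{-1}(V) ∈ τ.
  V = {}: π^{-1}(V) = ∅ ∈ τ ✓.
  V = {[r=s]}: π^{-1}(V) = {r, s} ∈ τ ✓.
  V = {[t]}: π^{-1}(V) = {t} ∈ τ ✓.
  V = {[r=s], [t]}: π^{-1}(V) = {r, s, t} ∈ τ ✓.
Open sets in the quotient: τ_Q = {{}, {[r=s]}, {[t]}, {[r=s], [t]}} (4 elements).


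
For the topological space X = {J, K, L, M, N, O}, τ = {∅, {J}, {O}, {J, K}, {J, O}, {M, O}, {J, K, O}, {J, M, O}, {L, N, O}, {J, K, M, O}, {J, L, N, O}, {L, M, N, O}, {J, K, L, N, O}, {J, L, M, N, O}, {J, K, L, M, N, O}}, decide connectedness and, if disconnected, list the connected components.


(X, τ) is disconnected; components = [{J, K}, {L, M, N, O}].

Find clopen sets (U ∈ τ with X ∖ U ∈ τ):
  U = ∅, X ∖ U = {J, K, L, M, N, O} — both open, so U is clopen.
  U = {J, K}, X ∖ U = {L, M, N, O} — both open, so U is clopen.
  U = {L, M, N, O}, X ∖ U = {J, K} — both open, so U is clopen.
  U = {J, K, L, M, N, O}, X ∖ U = ∅ — both open, so U is clopen.
Nontrivial clopen(s) exist: e.g. {L, M, N, O}. So (X, τ) is disconnected.
Compute connected components by grouping points that agree on all clopens:
  component: {J, K}
  component: {L, M, N, O}


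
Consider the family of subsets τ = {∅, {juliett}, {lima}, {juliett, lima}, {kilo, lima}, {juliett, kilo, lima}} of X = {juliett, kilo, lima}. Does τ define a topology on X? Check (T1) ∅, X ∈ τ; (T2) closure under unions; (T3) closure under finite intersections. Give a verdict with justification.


τ IS a topology on X.

Axiom (T1): ∅ ∈ τ? Yes; X ∈ τ? Yes.
Axiom (T2/T3): check pairwise unions and intersections of members of τ.
All pairwise intersections and unions checked — each lies in τ. Therefore τ satisfies (T1), (T2), (T3): it IS a topology on X.


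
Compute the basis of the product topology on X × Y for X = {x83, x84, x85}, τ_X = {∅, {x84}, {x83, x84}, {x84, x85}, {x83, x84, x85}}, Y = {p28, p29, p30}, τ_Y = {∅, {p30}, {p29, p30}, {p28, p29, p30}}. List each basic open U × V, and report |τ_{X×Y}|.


Basis B = {∅ × ∅, {x84} × {p30}, {x83, x84} × {p30}, {x84} × {p29, p30}, {x84, x85} × {p30}, {x83, x84, x85} × {p30}, {x84} × {p28, p29, p30}, {x83, x84} × {p29, p30}, {x84, x85} × {p29, p30}, {x83, x84} × {p28, p29, p30}, {x83, x84, x85} × {p29, p30}, {x84, x85} × {p28, p29, p30}, {x83, x84, x85} × {p28, p29, p30}}; |τ_{X×Y}| = 30.

Enumerate products U × V with U ∈ τ_X, V ∈ τ_Y (deduplicated):
  ∅ × ∅ = {} (∅)
  {x84} × {p30} = {(x84,p30)}
  {x83, x84} × {p30} = {(x83,p30), (x84,p30)}
  {x84} × {p29, p30} = {(x84,p29), (x84,p30)}
  {x84, x85} × {p30} = {(x84,p30), (x85,p30)}
  {x83, x84, x85} × {p30} = {(x83,p30), (x84,p30), (x85,p30)}
  {x84} × {p28, p29, p30} = {(x84,p28), (x84,p29), (x84,p30)}
  {x83, x84} × {p29, p30} = {(x83,p29), (x83,p30), (x84,p29), (x84,p30)}
  {x84, x85} × {p29, p30} = {(x84,p29), (x84,p30), (x85,p29), (x85,p30)}
  {x83, x84} × {p28, p29, p30} = {(x83,p28), (x83,p29), (x83,p30), (x84,p28), (x84,p29), (x84,p30)}
  {x83, x84, x85} × {p29, p30} = {(x83,p29), (x83,p30), (x84,p29), (x84,p30), (x85,p29), (x85,p30)}
  {x84, x85} × {p28, p29, p30} = {(x84,p28), (x84,p29), (x84,p30), (x85,p28), (x85,p29), (x85,p30)}
  {x83, x84, x85} × {p28, p29, p30} = {(x83,p28), (x83,p29), (x83,p30), (x84,p28), (x84,p29), (x84,p30), (x85,p28), (x85,p29), (x85,p30)}
These 13 distinct sets form the basis B.
Close under arbitrary unions to get τ_{X×Y}; counting gives |τ_{X×Y}| = 30.


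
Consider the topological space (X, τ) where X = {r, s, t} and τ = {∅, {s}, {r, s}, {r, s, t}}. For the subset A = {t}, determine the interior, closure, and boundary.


int(A) = ∅, cl(A) = {t}, ∂A = {t}.

Closed sets in (X, τ) are complements of opens:
  closed(X, τ) = {∅, {t}, {r, t}, {r, s, t}}.
int(A) = ⋃ {U ∈ τ : U ⊆ A}. Opens contained in A: ∅.
Taking the union of these: int(A) = ∅.
cl(A) = ⋂ {C closed : A ⊆ C}. Closed sets containing A: {t}, {r, t}, {r, s, t}.
Intersecting these: cl(A) = {t}.
∂A = cl(A) ∖ int(A) = {t} ∖ ∅ = {t}.


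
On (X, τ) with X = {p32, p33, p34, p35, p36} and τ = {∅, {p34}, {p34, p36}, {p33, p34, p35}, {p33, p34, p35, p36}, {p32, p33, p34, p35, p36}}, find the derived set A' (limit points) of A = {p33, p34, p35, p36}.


A' = {p32, p33, p35, p36}

For each x ∈ X, list the open sets U ∈ τ with x ∈ U, then check whether U ∩ (A ∖ {x}) ≠ ∅ for every such U.
  x = p32: opens ∋ x are {p32, p33, p34, p35, p36}; each meets A ∖ {p32}, so x IS a limit point.
  x = p33: opens ∋ x are {p33, p34, p35}, {p33, p34, p35, p36}, {p32, p33, p34, p35, p36}; each meets A ∖ {p33}, so x IS a limit point.
  x = p34: open {p34} ∋ x has {p34} ∩ (A ∖ {p34}) = ∅, so x is NOT a limit point.
  x = p35: opens ∋ x are {p33, p34, p35}, {p33, p34, p35, p36}, {p32, p33, p34, p35, p36}; each meets A ∖ {p35}, so x IS a limit point.
  x = p36: opens ∋ x are {p34, p36}, {p33, p34, p35, p36}, {p32, p33, p34, p35, p36}; each meets A ∖ {p36}, so x IS a limit point.
Collecting: A' = {p32, p33, p35, p36}.


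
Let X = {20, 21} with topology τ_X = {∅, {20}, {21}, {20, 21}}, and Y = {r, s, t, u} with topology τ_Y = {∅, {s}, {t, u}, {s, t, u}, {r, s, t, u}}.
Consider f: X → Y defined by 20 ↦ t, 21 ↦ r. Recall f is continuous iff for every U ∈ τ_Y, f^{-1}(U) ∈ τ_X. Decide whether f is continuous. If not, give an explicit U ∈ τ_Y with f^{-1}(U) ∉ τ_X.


f IS continuous.

Compute f^{-1}(U) for each U ∈ τ_Y:
  U = ∅: f^{-1}(U) = ∅ ∈ τ_X ✓.
  U = {s}: f^{-1}(U) = ∅ ∈ τ_X ✓.
  U = {t, u}: f^{-1}(U) = {20} ∈ τ_X ✓.
  U = {s, t, u}: f^{-1}(U) = {20} ∈ τ_X ✓.
  U = {r, s, t, u}: f^{-1}(U) = {20, 21} ∈ τ_X ✓.
Every preimage lies in τ_X, so f IS continuous.


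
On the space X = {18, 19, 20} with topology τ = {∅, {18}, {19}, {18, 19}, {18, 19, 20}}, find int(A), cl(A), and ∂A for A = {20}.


int(A) = ∅, cl(A) = {20}, ∂A = {20}.

Closed sets in (X, τ) are complements of opens:
  closed(X, τ) = {∅, {20}, {18, 20}, {19, 20}, {18, 19, 20}}.
int(A) = ⋃ {U ∈ τ : U ⊆ A}. Opens contained in A: ∅.
Taking the union of these: int(A) = ∅.
cl(A) = ⋂ {C closed : A ⊆ C}. Closed sets containing A: {20}, {18, 20}, {19, 20}, {18, 19, 20}.
Intersecting these: cl(A) = {20}.
∂A = cl(A) ∖ int(A) = {20} ∖ ∅ = {20}.


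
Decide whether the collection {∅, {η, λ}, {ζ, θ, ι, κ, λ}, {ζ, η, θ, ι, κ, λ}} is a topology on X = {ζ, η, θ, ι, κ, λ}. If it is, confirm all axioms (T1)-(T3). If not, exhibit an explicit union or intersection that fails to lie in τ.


τ is NOT a topology on X.

Axiom (T1): ∅ ∈ τ? Yes; X ∈ τ? Yes.
Axiom (T2/T3): check pairwise unions and intersections of members of τ.
Counterexample for (T3): {η, λ} ∩ {ζ, θ, ι, κ, λ} = {λ} ∉ τ. Therefore τ is NOT a topology.


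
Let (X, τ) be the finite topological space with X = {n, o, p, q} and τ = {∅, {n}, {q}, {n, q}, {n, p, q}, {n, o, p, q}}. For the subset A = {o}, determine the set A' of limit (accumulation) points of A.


A' = ∅

For each x ∈ X, list the open sets U ∈ τ with x ∈ U, then check whether U ∩ (A ∖ {x}) ≠ ∅ for every such U.
  x = n: open {n} ∋ x has {n} ∩ (A ∖ {n}) = ∅, so x is NOT a limit point.
  x = o: open {n, o, p, q} ∋ x has {n, o, p, q} ∩ (A ∖ {o}) = ∅, so x is NOT a limit point.
  x = p: open {n, p, q} ∋ x has {n, p, q} ∩ (A ∖ {p}) = ∅, so x is NOT a limit point.
  x = q: open {q} ∋ x has {q} ∩ (A ∖ {q}) = ∅, so x is NOT a limit point.
Collecting: A' = ∅.


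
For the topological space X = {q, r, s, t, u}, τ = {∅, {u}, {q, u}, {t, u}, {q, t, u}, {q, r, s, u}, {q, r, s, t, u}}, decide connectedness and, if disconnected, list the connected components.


(X, τ) is connected.

Find clopen sets (U ∈ τ with X ∖ U ∈ τ):
  U = ∅, X ∖ U = {q, r, s, t, u} — both open, so U is clopen.
  U = {q, r, s, t, u}, X ∖ U = ∅ — both open, so U is clopen.
Only trivial clopens (∅ and X) exist, so (X, τ) is connected.
Compute connected components by grouping points that agree on all clopens:
  component: {q, r, s, t, u}


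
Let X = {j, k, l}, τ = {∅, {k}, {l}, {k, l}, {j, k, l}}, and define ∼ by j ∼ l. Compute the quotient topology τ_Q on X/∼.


X/∼ = {[j=l], [k]}; |τ_Q| = 3.

Equivalence classes: [j=l], [k].
Quotient map π: X → X/∼ sends j ↦ [j=l], k ↦ [k], l ↦ [j=l].
For each subset V ⊆ X/∼, compute π^{-1}(V) ⊆ X and check whether π^{-1}(V) ∈ τ. V is open in τ_Q iff π^{-1}(V) ∈ τ.
  V = {}: π^{-1}(V) = ∅ ∈ τ ✓.
  V = {[j=l]}: π^{-1}(V) = {j, l} ∉ τ ✗.
  V = {[k]}: π^{-1}(V) = {k} ∈ τ ✓.
  V = {[j=l], [k]}: π^{-1}(V) = {j, k, l} ∈ τ ✓.
Open sets in the quotient: τ_Q = {{}, {[k]}, {[j=l], [k]}} (3 elements).


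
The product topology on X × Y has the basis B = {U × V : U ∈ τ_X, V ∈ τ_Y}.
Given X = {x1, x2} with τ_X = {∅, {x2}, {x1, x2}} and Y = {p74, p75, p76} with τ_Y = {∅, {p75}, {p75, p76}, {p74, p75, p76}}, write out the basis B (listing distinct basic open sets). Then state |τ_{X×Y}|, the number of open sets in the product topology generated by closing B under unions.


Basis B = {∅ × ∅, {x2} × {p75}, {x1, x2} × {p75}, {x2} × {p75, p76}, {x2} × {p74, p75, p76}, {x1, x2} × {p75, p76}, {x1, x2} × {p74, p75, p76}}; |τ_{X×Y}| = 10.

Enumerate products U × V with U ∈ τ_X, V ∈ τ_Y (deduplicated):
  ∅ × ∅ = {} (∅)
  {x2} × {p75} = {(x2,p75)}
  {x1, x2} × {p75} = {(x1,p75), (x2,p75)}
  {x2} × {p75, p76} = {(x2,p75), (x2,p76)}
  {x2} × {p74, p75, p76} = {(x2,p74), (x2,p75), (x2,p76)}
  {x1, x2} × {p75, p76} = {(x1,p75), (x1,p76), (x2,p75), (x2,p76)}
  {x1, x2} × {p74, p75, p76} = {(x1,p74), (x1,p75), (x1,p76), (x2,p74), (x2,p75), (x2,p76)}
These 7 distinct sets form the basis B.
Close under arbitrary unions to get τ_{X×Y}; counting gives |τ_{X×Y}| = 10.


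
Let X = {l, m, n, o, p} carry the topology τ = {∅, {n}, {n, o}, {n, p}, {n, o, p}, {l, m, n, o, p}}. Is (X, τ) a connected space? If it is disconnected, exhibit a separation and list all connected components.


(X, τ) is connected.

Find clopen sets (U ∈ τ with X ∖ U ∈ τ):
  U = ∅, X ∖ U = {l, m, n, o, p} — both open, so U is clopen.
  U = {l, m, n, o, p}, X ∖ U = ∅ — both open, so U is clopen.
Only trivial clopens (∅ and X) exist, so (X, τ) is connected.
Compute connected components by grouping points that agree on all clopens:
  component: {l, m, n, o, p}


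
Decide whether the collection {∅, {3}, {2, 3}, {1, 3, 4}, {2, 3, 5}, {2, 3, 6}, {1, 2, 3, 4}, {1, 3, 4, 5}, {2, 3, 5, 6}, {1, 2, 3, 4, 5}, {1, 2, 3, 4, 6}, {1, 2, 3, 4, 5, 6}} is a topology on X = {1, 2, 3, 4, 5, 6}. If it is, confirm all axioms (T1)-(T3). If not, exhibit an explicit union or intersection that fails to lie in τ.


τ is NOT a topology on X.

Axiom (T1): ∅ ∈ τ? Yes; X ∈ τ? Yes.
Axiom (T2/T3): check pairwise unions and intersections of members of τ.
Counterexample for (T3): {2, 3, 5} ∩ {1, 3, 4, 5} = {3, 5} ∉ τ. Therefore τ is NOT a topology.


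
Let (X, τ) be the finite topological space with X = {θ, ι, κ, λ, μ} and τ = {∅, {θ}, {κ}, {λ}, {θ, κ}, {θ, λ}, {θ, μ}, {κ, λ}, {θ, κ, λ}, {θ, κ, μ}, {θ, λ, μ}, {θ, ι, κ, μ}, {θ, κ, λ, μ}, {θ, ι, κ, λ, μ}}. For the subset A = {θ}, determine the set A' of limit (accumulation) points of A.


A' = {ι, μ}

For each x ∈ X, list the open sets U ∈ τ with x ∈ U, then check whether U ∩ (A ∖ {x}) ≠ ∅ for every such U.
  x = θ: open {θ} ∋ x has {θ} ∩ (A ∖ {θ}) = ∅, so x is NOT a limit point.
  x = ι: opens ∋ x are {θ, ι, κ, μ}, {θ, ι, κ, λ, μ}; each meets A ∖ {ι}, so x IS a limit point.
  x = κ: open {κ} ∋ x has {κ} ∩ (A ∖ {κ}) = ∅, so x is NOT a limit point.
  x = λ: open {λ} ∋ x has {λ} ∩ (A ∖ {λ}) = ∅, so x is NOT a limit point.
  x = μ: opens ∋ x are {θ, μ}, {θ, κ, μ}, {θ, λ, μ}, {θ, ι, κ, μ}, {θ, κ, λ, μ}, {θ, ι, κ, λ, μ}; each meets A ∖ {μ}, so x IS a limit point.
Collecting: A' = {ι, μ}.


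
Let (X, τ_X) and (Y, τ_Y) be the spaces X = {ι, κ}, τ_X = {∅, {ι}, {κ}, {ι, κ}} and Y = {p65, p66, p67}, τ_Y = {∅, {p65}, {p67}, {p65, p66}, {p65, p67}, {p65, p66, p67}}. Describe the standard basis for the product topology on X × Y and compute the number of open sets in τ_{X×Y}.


Basis B = {∅ × ∅, {ι} × {p65}, {ι} × {p67}, {κ} × {p65}, {κ} × {p67}, {ι} × {p65, p66}, {ι} × {p65, p67}, {ι, κ} × {p65}, {ι, κ} × {p67}, {κ} × {p65, p66}, {κ} × {p65, p67}, {ι} × {p65, p66, p67}, {κ} × {p65, p66, p67}, {ι, κ} × {p65, p66}, {ι, κ} × {p65, p67}, {ι, κ} × {p65, p66, p67}}; |τ_{X×Y}| = 36.

Enumerate products U × V with U ∈ τ_X, V ∈ τ_Y (deduplicated):
  ∅ × ∅ = {} (∅)
  {ι} × {p65} = {(ι,p65)}
  {ι} × {p67} = {(ι,p67)}
  {κ} × {p65} = {(κ,p65)}
  {κ} × {p67} = {(κ,p67)}
  {ι} × {p65, p66} = {(ι,p65), (ι,p66)}
  {ι} × {p65, p67} = {(ι,p65), (ι,p67)}
  {ι, κ} × {p65} = {(ι,p65), (κ,p65)}
  {ι, κ} × {p67} = {(ι,p67), (κ,p67)}
  {κ} × {p65, p66} = {(κ,p65), (κ,p66)}
  {κ} × {p65, p67} = {(κ,p65), (κ,p67)}
  {ι} × {p65, p66, p67} = {(ι,p65), (ι,p66), (ι,p67)}
  {κ} × {p65, p66, p67} = {(κ,p65), (κ,p66), (κ,p67)}
  {ι, κ} × {p65, p66} = {(ι,p65), (ι,p66), (κ,p65), (κ,p66)}
  {ι, κ} × {p65, p67} = {(ι,p65), (ι,p67), (κ,p65), (κ,p67)}
  {ι, κ} × {p65, p66, p67} = {(ι,p65), (ι,p66), (ι,p67), (κ,p65), (κ,p66), (κ,p67)}
These 16 distinct sets form the basis B.
Close under arbitrary unions to get τ_{X×Y}; counting gives |τ_{X×Y}| = 36.


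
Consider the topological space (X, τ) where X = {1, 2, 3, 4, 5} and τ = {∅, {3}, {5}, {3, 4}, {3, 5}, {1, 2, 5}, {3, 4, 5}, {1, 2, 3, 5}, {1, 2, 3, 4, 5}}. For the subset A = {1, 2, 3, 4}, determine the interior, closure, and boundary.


int(A) = {3, 4}, cl(A) = {1, 2, 3, 4}, ∂A = {1, 2}.

Closed sets in (X, τ) are complements of opens:
  closed(X, τ) = {∅, {4}, {1, 2}, {3, 4}, {1, 2, 4}, {1, 2, 5}, {1, 2, 3, 4}, {1, 2, 4, 5}, {1, 2, 3, 4, 5}}.
int(A) = ⋃ {U ∈ τ : U ⊆ A}. Opens contained in A: ∅, {3}, {3, 4}.
Taking the union of these: int(A) = {3, 4}.
cl(A) = ⋂ {C closed : A ⊆ C}. Closed sets containing A: {1, 2, 3, 4}, {1, 2, 3, 4, 5}.
Intersecting these: cl(A) = {1, 2, 3, 4}.
∂A = cl(A) ∖ int(A) = {1, 2, 3, 4} ∖ {3, 4} = {1, 2}.


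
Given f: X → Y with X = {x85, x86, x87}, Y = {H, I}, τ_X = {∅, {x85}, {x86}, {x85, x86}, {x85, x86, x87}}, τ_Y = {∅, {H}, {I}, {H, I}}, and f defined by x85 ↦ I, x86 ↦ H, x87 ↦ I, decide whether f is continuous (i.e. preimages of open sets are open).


f is NOT continuous.

Compute f^{-1}(U) for each U ∈ τ_Y:
  U = ∅: f^{-1}(U) = ∅ ∈ τ_X ✓.
  U = {H}: f^{-1}(U) = {x86} ∈ τ_X ✓.
  U = {I}: f^{-1}(U) = {x85, x87} ∉ τ_X ✗.
  U = {H, I}: f^{-1}(U) = {x85, x86, x87} ∈ τ_X ✓.
Found U = {I} with f^{-1}(U) = {x85, x87} not in τ_X. Therefore f is NOT continuous.


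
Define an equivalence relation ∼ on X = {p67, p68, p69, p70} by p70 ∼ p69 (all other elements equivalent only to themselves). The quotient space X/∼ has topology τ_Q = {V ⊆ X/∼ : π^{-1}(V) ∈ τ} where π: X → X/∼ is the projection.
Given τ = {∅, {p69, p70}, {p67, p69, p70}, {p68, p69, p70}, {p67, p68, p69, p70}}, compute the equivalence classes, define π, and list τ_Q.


X/∼ = {[p67], [p68], [p69=p70]}; |τ_Q| = 5.

Equivalence classes: [p67], [p68], [p69=p70].
Quotient map π: X → X/∼ sends p67 ↦ [p67], p68 ↦ [p68], p69 ↦ [p69=p70], p70 ↦ [p69=p70].
For each subset V ⊆ X/∼, compute π^{-1}(V) ⊆ X and check whether π^{-1}(V) ∈ τ. V is open in τ_Q iff π^{-1}(V) ∈ τ.
  V = {}: π^{-1}(V) = ∅ ∈ τ ✓.
  V = {[p67]}: π^{-1}(V) = {p67} ∉ τ ✗.
  V = {[p68]}: π^{-1}(V) = {p68} ∉ τ ✗.
  V = {[p67], [p68]}: π^{-1}(V) = {p67, p68} ∉ τ ✗.
  V = {[p69=p70]}: π^{-1}(V) = {p69, p70} ∈ τ ✓.
  V = {[p67], [p69=p70]}: π^{-1}(V) = {p67, p69, p70} ∈ τ ✓.
  V = {[p68], [p69=p70]}: π^{-1}(V) = {p68, p69, p70} ∈ τ ✓.
  V = {[p67], [p68], [p69=p70]}: π^{-1}(V) = {p67, p68, p69, p70} ∈ τ ✓.
Open sets in the quotient: τ_Q = {{}, {[p69=p70]}, {[p67], [p69=p70]}, {[p68], [p69=p70]}, {[p67], [p68], [p69=p70]}} (5 elements).


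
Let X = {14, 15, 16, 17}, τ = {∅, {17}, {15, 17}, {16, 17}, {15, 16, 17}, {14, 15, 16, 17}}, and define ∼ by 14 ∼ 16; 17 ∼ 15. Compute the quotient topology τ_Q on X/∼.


X/∼ = {[14=16], [15=17]}; |τ_Q| = 3.

Equivalence classes: [14=16], [15=17].
Quotient map π: X → X/∼ sends 14 ↦ [14=16], 15 ↦ [15=17], 16 ↦ [14=16], 17 ↦ [15=17].
For each subset V ⊆ X/∼, compute π^{-1}(V) ⊆ X and check whether π^{-1}(V) ∈ τ. V is open in τ_Q iff π^{-1}(V) ∈ τ.
  V = {}: π^{-1}(V) = ∅ ∈ τ ✓.
  V = {[14=16]}: π^{-1}(V) = {14, 16} ∉ τ ✗.
  V = {[15=17]}: π^{-1}(V) = {15, 17} ∈ τ ✓.
  V = {[14=16], [15=17]}: π^{-1}(V) = {14, 15, 16, 17} ∈ τ ✓.
Open sets in the quotient: τ_Q = {{}, {[15=17]}, {[14=16], [15=17]}} (3 elements).


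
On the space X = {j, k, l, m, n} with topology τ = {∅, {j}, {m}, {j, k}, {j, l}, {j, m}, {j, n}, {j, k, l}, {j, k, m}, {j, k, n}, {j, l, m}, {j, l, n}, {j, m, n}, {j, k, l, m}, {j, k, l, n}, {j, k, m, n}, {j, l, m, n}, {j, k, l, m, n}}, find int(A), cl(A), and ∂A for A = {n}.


int(A) = ∅, cl(A) = {n}, ∂A = {n}.

Closed sets in (X, τ) are complements of opens:
  closed(X, τ) = {∅, {k}, {l}, {m}, {n}, {k, l}, {k, m}, {k, n}, {l, m}, {l, n}, {m, n}, {k, l, m}, {k, l, n}, {k, m, n}, {l, m, n}, {j, k, l, n}, {k, l, m, n}, {j, k, l, m, n}}.
int(A) = ⋃ {U ∈ τ : U ⊆ A}. Opens contained in A: ∅.
Taking the union of these: int(A) = ∅.
cl(A) = ⋂ {C closed : A ⊆ C}. Closed sets containing A: {n}, {k, n}, {l, n}, {m, n}, {k, l, n}, {k, m, n}, {l, m, n}, {j, k, l, n}, {k, l, m, n}, {j, k, l, m, n}.
Intersecting these: cl(A) = {n}.
∂A = cl(A) ∖ int(A) = {n} ∖ ∅ = {n}.


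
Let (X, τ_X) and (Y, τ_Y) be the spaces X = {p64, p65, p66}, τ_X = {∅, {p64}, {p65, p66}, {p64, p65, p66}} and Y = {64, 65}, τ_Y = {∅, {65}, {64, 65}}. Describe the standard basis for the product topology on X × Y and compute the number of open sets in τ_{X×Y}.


Basis B = {∅ × ∅, {p64} × {65}, {p64} × {64, 65}, {p65, p66} × {65}, {p64, p65, p66} × {65}, {p65, p66} × {64, 65}, {p64, p65, p66} × {64, 65}}; |τ_{X×Y}| = 9.

Enumerate products U × V with U ∈ τ_X, V ∈ τ_Y (deduplicated):
  ∅ × ∅ = {} (∅)
  {p64} × {65} = {(p64,65)}
  {p64} × {64, 65} = {(p64,64), (p64,65)}
  {p65, p66} × {65} = {(p65,65), (p66,65)}
  {p64, p65, p66} × {65} = {(p64,65), (p65,65), (p66,65)}
  {p65, p66} × {64, 65} = {(p65,64), (p65,65), (p66,64), (p66,65)}
  {p64, p65, p66} × {64, 65} = {(p64,64), (p64,65), (p65,64), (p65,65), (p66,64), (p66,65)}
These 7 distinct sets form the basis B.
Close under arbitrary unions to get τ_{X×Y}; counting gives |τ_{X×Y}| = 9.


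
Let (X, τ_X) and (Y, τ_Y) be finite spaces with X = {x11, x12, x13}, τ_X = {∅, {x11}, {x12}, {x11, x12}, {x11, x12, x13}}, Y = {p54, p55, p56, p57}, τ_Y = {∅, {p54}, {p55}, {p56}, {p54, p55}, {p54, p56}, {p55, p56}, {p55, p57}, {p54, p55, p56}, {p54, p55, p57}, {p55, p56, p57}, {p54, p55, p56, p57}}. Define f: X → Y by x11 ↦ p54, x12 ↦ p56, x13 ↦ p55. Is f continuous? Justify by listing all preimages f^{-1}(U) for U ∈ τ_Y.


f is NOT continuous.

Compute f^{-1}(U) for each U ∈ τ_Y:
  U = ∅: f^{-1}(U) = ∅ ∈ τ_X ✓.
  U = {p54}: f^{-1}(U) = {x11} ∈ τ_X ✓.
  U = {p55}: f^{-1}(U) = {x13} ∉ τ_X ✗.
  U = {p56}: f^{-1}(U) = {x12} ∈ τ_X ✓.
  U = {p54, p55}: f^{-1}(U) = {x11, x13} ∉ τ_X ✗.
  U = {p54, p56}: f^{-1}(U) = {x11, x12} ∈ τ_X ✓.
  U = {p55, p56}: f^{-1}(U) = {x12, x13} ∉ τ_X ✗.
  U = {p55, p57}: f^{-1}(U) = {x13} ∉ τ_X ✗.
  U = {p54, p55, p56}: f^{-1}(U) = {x11, x12, x13} ∈ τ_X ✓.
  U = {p54, p55, p57}: f^{-1}(U) = {x11, x13} ∉ τ_X ✗.
  U = {p55, p56, p57}: f^{-1}(U) = {x12, x13} ∉ τ_X ✗.
  U = {p54, p55, p56, p57}: f^{-1}(U) = {x11, x12, x13} ∈ τ_X ✓.
Found U = {p55} with f^{-1}(U) = {x13} not in τ_X. Therefore f is NOT continuous.


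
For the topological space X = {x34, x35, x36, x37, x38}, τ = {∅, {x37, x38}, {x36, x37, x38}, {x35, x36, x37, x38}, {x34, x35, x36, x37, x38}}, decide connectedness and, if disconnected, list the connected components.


(X, τ) is connected.

Find clopen sets (U ∈ τ with X ∖ U ∈ τ):
  U = ∅, X ∖ U = {x34, x35, x36, x37, x38} — both open, so U is clopen.
  U = {x34, x35, x36, x37, x38}, X ∖ U = ∅ — both open, so U is clopen.
Only trivial clopens (∅ and X) exist, so (X, τ) is connected.
Compute connected components by grouping points that agree on all clopens:
  component: {x34, x35, x36, x37, x38}


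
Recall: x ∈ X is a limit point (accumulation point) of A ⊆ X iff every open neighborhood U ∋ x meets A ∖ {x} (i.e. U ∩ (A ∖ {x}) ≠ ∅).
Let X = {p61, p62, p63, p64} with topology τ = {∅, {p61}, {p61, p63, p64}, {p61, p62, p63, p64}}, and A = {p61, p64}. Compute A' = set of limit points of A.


A' = {p62, p63, p64}

For each x ∈ X, list the open sets U ∈ τ with x ∈ U, then check whether U ∩ (A ∖ {x}) ≠ ∅ for every such U.
  x = p61: open {p61} ∋ x has {p61} ∩ (A ∖ {p61}) = ∅, so x is NOT a limit point.
  x = p62: opens ∋ x are {p61, p62, p63, p64}; each meets A ∖ {p62}, so x IS a limit point.
  x = p63: opens ∋ x are {p61, p63, p64}, {p61, p62, p63, p64}; each meets A ∖ {p63}, so x IS a limit point.
  x = p64: opens ∋ x are {p61, p63, p64}, {p61, p62, p63, p64}; each meets A ∖ {p64}, so x IS a limit point.
Collecting: A' = {p62, p63, p64}.


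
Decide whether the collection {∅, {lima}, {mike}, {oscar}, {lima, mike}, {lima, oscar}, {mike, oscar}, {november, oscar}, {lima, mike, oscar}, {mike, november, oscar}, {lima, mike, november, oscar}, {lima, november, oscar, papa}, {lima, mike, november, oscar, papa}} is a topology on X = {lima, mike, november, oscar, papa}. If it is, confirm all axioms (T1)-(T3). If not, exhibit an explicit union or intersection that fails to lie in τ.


τ is NOT a topology on X.

Axiom (T1): ∅ ∈ τ? Yes; X ∈ τ? Yes.
Axiom (T2/T3): check pairwise unions and intersections of members of τ.
Counterexample for (T2): {lima} ∪ {november, oscar} = {lima, november, oscar} ∉ τ. Therefore τ is NOT a topology.


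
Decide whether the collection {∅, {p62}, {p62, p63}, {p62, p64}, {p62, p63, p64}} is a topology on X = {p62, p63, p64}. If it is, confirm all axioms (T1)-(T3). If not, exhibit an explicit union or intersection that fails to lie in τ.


τ IS a topology on X.

Axiom (T1): ∅ ∈ τ? Yes; X ∈ τ? Yes.
Axiom (T2/T3): check pairwise unions and intersections of members of τ.
All pairwise intersections and unions checked — each lies in τ. Therefore τ satisfies (T1), (T2), (T3): it IS a topology on X.
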